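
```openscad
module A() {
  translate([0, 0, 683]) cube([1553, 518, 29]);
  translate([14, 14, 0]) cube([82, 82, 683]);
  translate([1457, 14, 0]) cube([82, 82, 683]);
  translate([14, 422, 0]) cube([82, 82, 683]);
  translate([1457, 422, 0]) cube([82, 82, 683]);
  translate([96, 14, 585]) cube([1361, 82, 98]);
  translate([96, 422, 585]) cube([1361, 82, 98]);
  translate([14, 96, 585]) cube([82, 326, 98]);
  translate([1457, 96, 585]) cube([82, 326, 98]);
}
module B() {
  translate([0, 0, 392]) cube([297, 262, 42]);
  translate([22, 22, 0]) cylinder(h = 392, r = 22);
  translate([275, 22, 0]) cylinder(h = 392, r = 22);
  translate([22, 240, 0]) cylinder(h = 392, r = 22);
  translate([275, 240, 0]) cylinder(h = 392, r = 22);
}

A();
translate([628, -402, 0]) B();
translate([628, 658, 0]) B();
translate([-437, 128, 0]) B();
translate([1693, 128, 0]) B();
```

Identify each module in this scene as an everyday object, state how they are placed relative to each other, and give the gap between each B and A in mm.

Each stool's nearest face is 140 mm from the table's bounding box.

A is a table. B is a stool. Four stools sit around the table at the −y, +y, −x, +x sides. The gap between each stool and the table is 140 mm.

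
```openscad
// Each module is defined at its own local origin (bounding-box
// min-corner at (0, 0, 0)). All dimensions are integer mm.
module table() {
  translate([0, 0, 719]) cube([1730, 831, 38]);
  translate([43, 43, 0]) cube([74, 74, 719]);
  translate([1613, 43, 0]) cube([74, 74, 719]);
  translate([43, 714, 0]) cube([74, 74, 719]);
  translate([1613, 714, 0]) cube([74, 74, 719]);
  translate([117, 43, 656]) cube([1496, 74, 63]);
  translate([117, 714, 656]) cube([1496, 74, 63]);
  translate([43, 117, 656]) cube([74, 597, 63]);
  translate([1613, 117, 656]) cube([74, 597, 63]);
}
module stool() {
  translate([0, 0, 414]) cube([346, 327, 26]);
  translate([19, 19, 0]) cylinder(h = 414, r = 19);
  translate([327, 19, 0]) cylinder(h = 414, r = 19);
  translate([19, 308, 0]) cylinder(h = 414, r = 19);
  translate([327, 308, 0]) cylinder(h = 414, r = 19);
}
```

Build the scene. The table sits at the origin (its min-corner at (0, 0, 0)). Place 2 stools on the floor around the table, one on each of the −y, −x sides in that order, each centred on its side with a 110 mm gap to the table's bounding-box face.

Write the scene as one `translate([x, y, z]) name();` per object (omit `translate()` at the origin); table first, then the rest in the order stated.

table();
translate([692, -437, 0]) stool();
translate([-456, 252, 0]) stool();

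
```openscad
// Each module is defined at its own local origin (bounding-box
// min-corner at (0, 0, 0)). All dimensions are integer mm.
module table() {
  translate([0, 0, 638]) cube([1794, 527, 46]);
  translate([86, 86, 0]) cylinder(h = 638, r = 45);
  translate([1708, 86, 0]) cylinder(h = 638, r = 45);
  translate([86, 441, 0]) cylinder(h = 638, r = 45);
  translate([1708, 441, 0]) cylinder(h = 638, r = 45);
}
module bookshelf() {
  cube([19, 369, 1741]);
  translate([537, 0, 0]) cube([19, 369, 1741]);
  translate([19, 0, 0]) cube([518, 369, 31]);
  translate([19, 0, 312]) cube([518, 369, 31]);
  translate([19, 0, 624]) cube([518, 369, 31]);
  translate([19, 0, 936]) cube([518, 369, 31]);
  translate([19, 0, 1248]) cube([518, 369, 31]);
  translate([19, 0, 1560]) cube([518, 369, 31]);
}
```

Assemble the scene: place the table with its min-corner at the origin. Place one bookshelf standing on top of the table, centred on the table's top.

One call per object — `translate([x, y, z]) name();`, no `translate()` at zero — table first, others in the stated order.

table();
translate([619, 79, 684]) bookshelf();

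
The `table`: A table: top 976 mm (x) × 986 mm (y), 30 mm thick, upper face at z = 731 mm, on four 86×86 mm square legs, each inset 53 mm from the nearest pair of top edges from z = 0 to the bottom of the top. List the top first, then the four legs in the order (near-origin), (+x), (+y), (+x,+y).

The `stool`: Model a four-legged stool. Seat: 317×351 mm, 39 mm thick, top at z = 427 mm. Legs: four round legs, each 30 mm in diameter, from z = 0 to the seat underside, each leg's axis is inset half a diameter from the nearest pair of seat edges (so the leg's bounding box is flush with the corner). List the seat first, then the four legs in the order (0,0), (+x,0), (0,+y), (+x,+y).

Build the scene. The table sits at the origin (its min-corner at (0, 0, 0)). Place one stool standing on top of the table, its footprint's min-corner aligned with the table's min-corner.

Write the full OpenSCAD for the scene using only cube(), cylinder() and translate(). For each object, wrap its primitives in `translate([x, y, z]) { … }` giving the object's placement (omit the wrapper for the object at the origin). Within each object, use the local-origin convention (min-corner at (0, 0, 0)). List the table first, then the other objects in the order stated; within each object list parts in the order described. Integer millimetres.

translate([0, 0, 701]) cube([976, 986, 30]);
translate([53, 53, 0]) cube([86, 86, 701]);
translate([837, 53, 0]) cube([86, 86, 701]);
translate([53, 847, 0]) cube([86, 86, 701]);
translate([837, 847, 0]) cube([86, 86, 701]);
translate([0, 0, 731]) {
  translate([0, 0, 388]) cube([317, 351, 39]);
  translate([15, 15, 0]) cylinder(h = 388, r = 15);
  translate([302, 15, 0]) cylinder(h = 388, r = 15);
  translate([15, 336, 0]) cylinder(h = 388, r = 15);
  translate([302, 336, 0]) cylinder(h = 388, r = 15);
}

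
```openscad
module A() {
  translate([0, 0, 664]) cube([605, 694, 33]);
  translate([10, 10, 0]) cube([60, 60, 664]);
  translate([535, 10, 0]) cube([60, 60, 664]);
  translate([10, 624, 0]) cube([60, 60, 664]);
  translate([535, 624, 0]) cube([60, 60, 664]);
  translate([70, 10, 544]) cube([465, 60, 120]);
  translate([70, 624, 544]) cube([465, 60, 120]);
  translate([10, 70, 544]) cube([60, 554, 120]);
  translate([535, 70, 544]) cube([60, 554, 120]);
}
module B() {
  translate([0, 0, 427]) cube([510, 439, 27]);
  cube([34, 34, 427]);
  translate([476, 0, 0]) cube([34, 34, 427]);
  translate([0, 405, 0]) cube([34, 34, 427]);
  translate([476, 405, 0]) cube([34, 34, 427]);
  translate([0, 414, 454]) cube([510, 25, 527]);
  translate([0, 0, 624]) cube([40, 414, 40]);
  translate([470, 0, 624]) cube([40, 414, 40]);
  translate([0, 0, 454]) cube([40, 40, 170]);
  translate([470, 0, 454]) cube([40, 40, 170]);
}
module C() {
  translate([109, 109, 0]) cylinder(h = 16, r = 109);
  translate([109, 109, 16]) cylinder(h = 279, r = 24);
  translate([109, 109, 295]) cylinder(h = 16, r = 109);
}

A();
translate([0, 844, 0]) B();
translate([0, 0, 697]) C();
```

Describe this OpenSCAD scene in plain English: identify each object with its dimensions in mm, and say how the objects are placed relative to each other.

A is a rectangular dining table. The top is 605×694×33 mm with its upper surface at z = 697 mm. It stands on four 60×60 mm square legs, each inset 10 mm from the nearest pair of top edges, running from the floor to the underside of the top. Four apron rails, 60 mm thick and 120 mm tall, run between adjacent legs with their top edges flush with the underside of the top and their outer faces flush with the legs' outer faces.

B is a chair: 510×439 mm seat, 27 mm thick, top at z = 454 mm, on four 34 mm square corner legs flush with the seat edges. A 25 mm thick backrest slab spans the full seat width, extending 527 mm above the seat top, its back face flush with the seat's +y edge. Two armrests of 40×40 mm section run along each side from the seat's front edge to the front of the backrest, top faces 210 mm above the seat top and outer faces flush with the seat's x-edges; a 40×40 mm post under the front of each armrest stands on the seat at the front corner.

C is a spool: two coaxial disc flanges of radius 109 mm and thickness 16 mm, joined by a core cylinder of radius 24 mm and height 279 mm. The lower flange rests on z = 0 and the three cylinders share a vertical axis.

The chair is on the floor beside the table on its +y side. The spool is on top of the table.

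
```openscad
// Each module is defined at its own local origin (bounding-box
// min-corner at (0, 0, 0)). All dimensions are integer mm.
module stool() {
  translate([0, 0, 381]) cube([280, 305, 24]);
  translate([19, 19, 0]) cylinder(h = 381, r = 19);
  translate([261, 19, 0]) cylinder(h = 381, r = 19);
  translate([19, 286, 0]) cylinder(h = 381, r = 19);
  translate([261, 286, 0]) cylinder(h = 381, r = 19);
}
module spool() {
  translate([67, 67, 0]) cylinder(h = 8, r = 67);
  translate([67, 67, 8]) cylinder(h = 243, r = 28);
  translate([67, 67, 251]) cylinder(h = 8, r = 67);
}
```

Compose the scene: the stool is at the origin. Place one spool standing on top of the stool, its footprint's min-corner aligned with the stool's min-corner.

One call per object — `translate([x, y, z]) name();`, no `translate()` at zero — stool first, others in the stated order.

stool();
translate([0, 0, 405]) spool();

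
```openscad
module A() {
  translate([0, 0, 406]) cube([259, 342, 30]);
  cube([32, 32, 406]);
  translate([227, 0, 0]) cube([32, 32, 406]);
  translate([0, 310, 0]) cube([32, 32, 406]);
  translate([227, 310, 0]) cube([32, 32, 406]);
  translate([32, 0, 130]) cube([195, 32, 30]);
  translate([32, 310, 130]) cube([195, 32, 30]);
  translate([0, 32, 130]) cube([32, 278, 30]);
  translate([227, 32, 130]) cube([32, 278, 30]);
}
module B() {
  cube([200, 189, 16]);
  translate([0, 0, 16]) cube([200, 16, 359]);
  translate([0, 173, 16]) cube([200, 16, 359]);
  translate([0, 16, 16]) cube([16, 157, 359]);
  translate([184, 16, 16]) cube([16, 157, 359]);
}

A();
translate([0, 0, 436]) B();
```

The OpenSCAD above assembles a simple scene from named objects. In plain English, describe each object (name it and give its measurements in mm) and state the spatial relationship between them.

A is a simple wooden stool: a rectangular seat 259 mm (x) by 342 mm (y), 30 mm thick, top face at z = 436 mm, on four square legs, each 32×32 mm in cross-section. The legs rest on z = 0, each flush with a corner of the seat. Four stretchers, 32 mm wide and 30 mm tall, connect adjacent legs with their undersides at z = 130 mm, each running between the inner faces of the legs it joins and aligned with the legs' outer faces on the other axis.

B is an open-topped rectangular box: outside dimensions 200×189×375 mm, with a uniform wall and base thickness of 16 mm. The base is a full 200×189 slab on the floor; four walls sit on top of the base. The front and back walls (the −y and +y sides) span the full width; the two side walls fit between them.

The open box is on top of the stool.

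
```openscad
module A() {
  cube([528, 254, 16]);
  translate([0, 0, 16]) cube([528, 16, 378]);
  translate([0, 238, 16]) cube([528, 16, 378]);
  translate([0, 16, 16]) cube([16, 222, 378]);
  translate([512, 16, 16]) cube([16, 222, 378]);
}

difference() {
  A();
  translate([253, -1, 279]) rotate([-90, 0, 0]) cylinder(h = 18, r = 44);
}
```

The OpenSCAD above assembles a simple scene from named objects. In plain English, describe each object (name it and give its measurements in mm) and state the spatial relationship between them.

A is an open-topped rectangular box: outside dimensions 528×254×394 mm, with a uniform wall and base thickness of 16 mm. The base is a full 528×254 slab on the floor; four walls sit on top of the base. The front and back walls (the −y and +y sides) span the full width; the two side walls fit between them.

The open box has a circular hole of radius 44 mm through its front wall, centred at (x = 253, z = 279).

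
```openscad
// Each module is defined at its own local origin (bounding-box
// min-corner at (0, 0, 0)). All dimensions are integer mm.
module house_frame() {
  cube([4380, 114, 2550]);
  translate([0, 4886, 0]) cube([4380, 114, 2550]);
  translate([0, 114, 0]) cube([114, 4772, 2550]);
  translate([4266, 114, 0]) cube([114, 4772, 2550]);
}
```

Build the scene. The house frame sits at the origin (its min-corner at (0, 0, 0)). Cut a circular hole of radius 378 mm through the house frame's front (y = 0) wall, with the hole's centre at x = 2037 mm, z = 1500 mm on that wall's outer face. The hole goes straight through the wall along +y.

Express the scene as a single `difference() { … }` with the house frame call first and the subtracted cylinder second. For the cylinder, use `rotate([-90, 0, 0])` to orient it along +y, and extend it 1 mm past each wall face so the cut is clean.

difference() {
  house_frame();
  translate([2037, -1, 1500]) rotate([-90, 0, 0]) cylinder(h = 116, r = 378);
}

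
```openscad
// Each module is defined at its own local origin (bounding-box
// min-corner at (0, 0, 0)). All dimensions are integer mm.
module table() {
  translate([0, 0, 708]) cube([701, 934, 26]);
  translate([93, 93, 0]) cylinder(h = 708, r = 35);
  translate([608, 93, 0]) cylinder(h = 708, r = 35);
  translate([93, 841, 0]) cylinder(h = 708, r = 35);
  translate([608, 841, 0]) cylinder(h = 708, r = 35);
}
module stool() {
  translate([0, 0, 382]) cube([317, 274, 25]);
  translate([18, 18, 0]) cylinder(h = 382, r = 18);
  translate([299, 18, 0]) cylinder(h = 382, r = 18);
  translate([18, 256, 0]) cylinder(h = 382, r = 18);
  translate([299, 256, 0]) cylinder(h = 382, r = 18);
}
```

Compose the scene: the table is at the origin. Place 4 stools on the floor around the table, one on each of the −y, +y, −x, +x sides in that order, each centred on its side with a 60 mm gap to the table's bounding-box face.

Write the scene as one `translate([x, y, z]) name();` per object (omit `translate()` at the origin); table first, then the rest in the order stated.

table();
translate([192, -334, 0]) stool();
translate([192, 994, 0]) stool();
translate([-377, 330, 0]) stool();
translate([761, 330, 0]) stool();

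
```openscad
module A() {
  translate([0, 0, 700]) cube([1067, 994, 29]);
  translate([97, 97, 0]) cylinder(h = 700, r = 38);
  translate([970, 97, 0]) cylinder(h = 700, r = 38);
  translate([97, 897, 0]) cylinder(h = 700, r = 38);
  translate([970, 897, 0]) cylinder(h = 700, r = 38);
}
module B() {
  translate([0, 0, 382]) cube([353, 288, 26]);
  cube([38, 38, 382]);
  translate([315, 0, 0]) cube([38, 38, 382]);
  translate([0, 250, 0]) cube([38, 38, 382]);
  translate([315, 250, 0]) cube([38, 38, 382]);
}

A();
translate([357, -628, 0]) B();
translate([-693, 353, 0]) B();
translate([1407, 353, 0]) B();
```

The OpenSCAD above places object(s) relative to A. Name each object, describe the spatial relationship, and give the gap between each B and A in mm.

A is a table. B is a stool. Three stools sit around the table at the −y, −x, +x sides. The gap between each stool and the table is 340 mm.

Each stool's nearest face is 340 mm from the table's bounding box.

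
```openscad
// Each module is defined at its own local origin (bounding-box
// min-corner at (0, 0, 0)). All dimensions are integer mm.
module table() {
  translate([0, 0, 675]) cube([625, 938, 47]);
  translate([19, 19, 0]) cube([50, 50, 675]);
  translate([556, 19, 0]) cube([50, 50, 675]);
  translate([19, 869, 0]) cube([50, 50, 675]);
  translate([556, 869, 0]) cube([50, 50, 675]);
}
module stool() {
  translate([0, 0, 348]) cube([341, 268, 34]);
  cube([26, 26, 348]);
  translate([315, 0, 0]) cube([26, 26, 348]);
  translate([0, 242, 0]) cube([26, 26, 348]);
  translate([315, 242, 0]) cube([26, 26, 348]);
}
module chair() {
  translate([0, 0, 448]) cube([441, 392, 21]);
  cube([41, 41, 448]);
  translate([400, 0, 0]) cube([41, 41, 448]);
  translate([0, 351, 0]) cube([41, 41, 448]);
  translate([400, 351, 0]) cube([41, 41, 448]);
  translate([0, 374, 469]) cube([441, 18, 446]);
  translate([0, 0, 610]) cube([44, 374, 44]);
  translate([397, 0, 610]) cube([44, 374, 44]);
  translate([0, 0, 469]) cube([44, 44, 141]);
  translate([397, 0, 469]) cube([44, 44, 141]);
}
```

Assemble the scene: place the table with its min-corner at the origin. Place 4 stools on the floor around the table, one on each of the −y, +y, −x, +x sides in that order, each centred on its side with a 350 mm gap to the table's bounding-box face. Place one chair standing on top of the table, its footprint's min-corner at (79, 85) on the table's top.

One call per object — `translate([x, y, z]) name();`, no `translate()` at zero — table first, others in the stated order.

table();
translate([142, -618, 0]) stool();
translate([142, 1288, 0]) stool();
translate([-691, 335, 0]) stool();
translate([975, 335, 0]) stool();
translate([79, 85, 722]) chair();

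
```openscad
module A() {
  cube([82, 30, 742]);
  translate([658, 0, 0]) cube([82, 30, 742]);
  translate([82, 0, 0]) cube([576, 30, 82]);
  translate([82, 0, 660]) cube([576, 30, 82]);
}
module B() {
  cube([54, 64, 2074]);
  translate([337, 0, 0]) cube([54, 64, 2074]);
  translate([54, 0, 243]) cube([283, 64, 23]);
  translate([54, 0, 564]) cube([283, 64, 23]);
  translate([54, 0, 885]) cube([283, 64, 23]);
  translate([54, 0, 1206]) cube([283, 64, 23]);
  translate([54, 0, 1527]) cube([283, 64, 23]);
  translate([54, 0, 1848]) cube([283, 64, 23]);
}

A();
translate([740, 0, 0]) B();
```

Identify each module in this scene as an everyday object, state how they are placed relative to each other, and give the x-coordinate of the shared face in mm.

A is a picture frame. B is a ladder. The ladder is against the picture frame's +x side, with their −y faces flush. The x-coordinate of the shared face is 740 mm.

The picture frame's +x face and the ladder's −x face are both at x = 740 mm.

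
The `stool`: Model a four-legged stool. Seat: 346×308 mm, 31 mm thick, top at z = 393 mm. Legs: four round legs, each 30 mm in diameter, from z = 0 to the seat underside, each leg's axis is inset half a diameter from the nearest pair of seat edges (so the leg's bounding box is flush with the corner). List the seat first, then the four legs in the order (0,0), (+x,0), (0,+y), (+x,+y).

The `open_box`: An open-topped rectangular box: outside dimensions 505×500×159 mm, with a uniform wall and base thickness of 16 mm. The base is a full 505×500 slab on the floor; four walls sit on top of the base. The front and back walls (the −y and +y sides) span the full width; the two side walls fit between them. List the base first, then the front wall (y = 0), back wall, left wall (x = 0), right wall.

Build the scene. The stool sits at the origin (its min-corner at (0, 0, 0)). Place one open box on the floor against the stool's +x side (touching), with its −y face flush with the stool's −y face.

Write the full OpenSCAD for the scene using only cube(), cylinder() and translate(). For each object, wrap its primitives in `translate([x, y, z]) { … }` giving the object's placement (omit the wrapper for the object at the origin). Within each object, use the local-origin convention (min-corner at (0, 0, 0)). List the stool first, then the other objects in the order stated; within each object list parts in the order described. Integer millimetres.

translate([0, 0, 362]) cube([346, 308, 31]);
translate([15, 15, 0]) cylinder(h = 362, r = 15);
translate([331, 15, 0]) cylinder(h = 362, r = 15);
translate([15, 293, 0]) cylinder(h = 362, r = 15);
translate([331, 293, 0]) cylinder(h = 362, r = 15);
translate([346, 0, 0]) {
  cube([505, 500, 16]);
  translate([0, 0, 16]) cube([505, 16, 143]);
  translate([0, 484, 16]) cube([505, 16, 143]);
  translate([0, 16, 16]) cube([16, 468, 143]);
  translate([489, 16, 16]) cube([16, 468, 143]);
}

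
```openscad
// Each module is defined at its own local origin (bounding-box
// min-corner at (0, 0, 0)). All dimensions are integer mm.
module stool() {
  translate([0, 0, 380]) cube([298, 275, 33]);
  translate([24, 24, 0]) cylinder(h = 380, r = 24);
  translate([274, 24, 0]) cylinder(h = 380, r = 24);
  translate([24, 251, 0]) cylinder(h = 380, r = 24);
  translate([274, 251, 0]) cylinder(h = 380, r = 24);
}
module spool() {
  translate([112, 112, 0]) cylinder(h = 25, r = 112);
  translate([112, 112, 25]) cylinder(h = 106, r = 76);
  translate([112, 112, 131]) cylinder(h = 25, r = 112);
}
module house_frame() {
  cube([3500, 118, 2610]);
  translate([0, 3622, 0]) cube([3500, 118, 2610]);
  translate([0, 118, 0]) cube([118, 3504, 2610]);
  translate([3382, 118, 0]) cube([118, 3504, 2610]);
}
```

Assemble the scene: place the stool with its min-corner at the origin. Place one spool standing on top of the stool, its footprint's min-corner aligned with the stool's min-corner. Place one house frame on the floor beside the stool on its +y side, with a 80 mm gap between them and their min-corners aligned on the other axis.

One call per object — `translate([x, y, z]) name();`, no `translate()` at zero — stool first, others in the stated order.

stool();
translate([0, 0, 413]) spool();
translate([0, 355, 0]) house_frame();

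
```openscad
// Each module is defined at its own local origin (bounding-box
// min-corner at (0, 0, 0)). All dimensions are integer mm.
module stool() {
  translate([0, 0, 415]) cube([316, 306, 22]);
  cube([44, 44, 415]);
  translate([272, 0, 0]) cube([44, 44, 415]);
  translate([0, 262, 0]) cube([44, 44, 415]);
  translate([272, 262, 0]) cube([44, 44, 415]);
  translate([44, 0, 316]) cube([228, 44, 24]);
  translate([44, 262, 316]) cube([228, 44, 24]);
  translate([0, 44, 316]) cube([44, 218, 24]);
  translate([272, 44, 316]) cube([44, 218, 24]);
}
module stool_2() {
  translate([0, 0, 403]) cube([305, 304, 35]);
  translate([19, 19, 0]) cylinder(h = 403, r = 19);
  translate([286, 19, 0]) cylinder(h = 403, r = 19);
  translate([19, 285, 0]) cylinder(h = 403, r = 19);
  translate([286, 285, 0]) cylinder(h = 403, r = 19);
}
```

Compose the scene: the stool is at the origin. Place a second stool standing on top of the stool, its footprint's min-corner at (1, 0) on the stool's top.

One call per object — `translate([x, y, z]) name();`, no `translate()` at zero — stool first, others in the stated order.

stool();
translate([1, 0, 437]) stool_2();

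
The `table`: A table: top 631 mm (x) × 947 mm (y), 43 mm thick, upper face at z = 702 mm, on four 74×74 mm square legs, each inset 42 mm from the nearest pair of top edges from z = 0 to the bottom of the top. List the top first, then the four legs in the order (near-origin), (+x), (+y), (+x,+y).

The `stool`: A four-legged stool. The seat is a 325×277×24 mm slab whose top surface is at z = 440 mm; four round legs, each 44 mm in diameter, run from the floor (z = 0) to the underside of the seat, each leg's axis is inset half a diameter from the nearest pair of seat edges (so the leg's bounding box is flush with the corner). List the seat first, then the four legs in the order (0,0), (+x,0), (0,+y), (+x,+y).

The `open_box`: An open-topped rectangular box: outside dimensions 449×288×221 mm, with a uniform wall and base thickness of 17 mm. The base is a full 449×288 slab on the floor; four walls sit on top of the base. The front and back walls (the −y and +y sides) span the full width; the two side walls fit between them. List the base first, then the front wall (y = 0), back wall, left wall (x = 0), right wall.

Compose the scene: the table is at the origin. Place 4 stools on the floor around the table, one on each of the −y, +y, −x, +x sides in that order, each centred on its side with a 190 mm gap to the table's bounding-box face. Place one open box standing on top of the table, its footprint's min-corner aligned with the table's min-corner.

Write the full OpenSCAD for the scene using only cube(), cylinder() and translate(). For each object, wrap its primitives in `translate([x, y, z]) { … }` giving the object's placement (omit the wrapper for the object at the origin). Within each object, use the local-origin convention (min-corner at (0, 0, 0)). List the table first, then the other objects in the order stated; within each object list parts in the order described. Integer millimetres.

translate([0, 0, 659]) cube([631, 947, 43]);
translate([42, 42, 0]) cube([74, 74, 659]);
translate([515, 42, 0]) cube([74, 74, 659]);
translate([42, 831, 0]) cube([74, 74, 659]);
translate([515, 831, 0]) cube([74, 74, 659]);
translate([153, -467, 0]) {
  translate([0, 0, 416]) cube([325, 277, 24]);
  translate([22, 22, 0]) cylinder(h = 416, r = 22);
  translate([303, 22, 0]) cylinder(h = 416, r = 22);
  translate([22, 255, 0]) cylinder(h = 416, r = 22);
  translate([303, 255, 0]) cylinder(h = 416, r = 22);
}
translate([153, 1137, 0]) {
  translate([0, 0, 416]) cube([325, 277, 24]);
  translate([22, 22, 0]) cylinder(h = 416, r = 22);
  translate([303, 22, 0]) cylinder(h = 416, r = 22);
  translate([22, 255, 0]) cylinder(h = 416, r = 22);
  translate([303, 255, 0]) cylinder(h = 416, r = 22);
}
translate([-515, 335, 0]) {
  translate([0, 0, 416]) cube([325, 277, 24]);
  translate([22, 22, 0]) cylinder(h = 416, r = 22);
  translate([303, 22, 0]) cylinder(h = 416, r = 22);
  translate([22, 255, 0]) cylinder(h = 416, r = 22);
  translate([303, 255, 0]) cylinder(h = 416, r = 22);
}
translate([821, 335, 0]) {
  translate([0, 0, 416]) cube([325, 277, 24]);
  translate([22, 22, 0]) cylinder(h = 416, r = 22);
  translate([303, 22, 0]) cylinder(h = 416, r = 22);
  translate([22, 255, 0]) cylinder(h = 416, r = 22);
  translate([303, 255, 0]) cylinder(h = 416, r = 22);
}
translate([0, 0, 702]) {
  cube([449, 288, 17]);
  translate([0, 0, 17]) cube([449, 17, 204]);
  translate([0, 271, 17]) cube([449, 17, 204]);
  translate([0, 17, 17]) cube([17, 254, 204]);
  translate([432, 17, 17]) cube([17, 254, 204]);
}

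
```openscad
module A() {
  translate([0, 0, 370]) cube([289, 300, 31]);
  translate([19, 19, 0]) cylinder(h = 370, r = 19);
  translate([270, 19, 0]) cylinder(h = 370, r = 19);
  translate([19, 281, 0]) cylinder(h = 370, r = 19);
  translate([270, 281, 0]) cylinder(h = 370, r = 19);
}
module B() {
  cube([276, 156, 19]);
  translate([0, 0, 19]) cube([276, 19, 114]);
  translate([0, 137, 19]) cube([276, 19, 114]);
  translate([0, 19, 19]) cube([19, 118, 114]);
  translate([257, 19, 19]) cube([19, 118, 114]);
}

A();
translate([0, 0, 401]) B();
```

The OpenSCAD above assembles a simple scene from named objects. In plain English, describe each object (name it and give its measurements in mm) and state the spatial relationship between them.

A is a four-legged stool. The seat is a 289×300×31 mm slab whose top surface is at z = 401 mm; four round legs, each 38 mm in diameter, run from the floor (z = 0) to the underside of the seat, each leg's axis is inset half a diameter from the nearest pair of seat edges (so the leg's bounding box is flush with the corner).

B is an open-topped rectangular box: outside dimensions 276×156×133 mm, with a uniform wall and base thickness of 19 mm. The base is a full 276×156 slab on the floor; four walls sit on top of the base. The front and back walls (the −y and +y sides) span the full width; the two side walls fit between them.

The open box is on top of the stool.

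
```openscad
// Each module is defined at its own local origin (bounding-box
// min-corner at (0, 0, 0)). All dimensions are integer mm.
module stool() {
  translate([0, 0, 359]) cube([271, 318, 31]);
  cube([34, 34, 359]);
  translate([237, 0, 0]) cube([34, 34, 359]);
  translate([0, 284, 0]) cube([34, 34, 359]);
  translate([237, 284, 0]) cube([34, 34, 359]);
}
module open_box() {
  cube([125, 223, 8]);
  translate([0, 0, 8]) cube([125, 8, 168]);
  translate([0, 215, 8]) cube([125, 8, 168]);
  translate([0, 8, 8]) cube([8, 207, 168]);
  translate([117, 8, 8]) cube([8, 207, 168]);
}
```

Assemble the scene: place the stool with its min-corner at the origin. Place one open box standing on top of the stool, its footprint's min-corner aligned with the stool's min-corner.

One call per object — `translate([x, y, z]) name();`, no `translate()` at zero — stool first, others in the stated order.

stool();
translate([0, 0, 390]) open_box();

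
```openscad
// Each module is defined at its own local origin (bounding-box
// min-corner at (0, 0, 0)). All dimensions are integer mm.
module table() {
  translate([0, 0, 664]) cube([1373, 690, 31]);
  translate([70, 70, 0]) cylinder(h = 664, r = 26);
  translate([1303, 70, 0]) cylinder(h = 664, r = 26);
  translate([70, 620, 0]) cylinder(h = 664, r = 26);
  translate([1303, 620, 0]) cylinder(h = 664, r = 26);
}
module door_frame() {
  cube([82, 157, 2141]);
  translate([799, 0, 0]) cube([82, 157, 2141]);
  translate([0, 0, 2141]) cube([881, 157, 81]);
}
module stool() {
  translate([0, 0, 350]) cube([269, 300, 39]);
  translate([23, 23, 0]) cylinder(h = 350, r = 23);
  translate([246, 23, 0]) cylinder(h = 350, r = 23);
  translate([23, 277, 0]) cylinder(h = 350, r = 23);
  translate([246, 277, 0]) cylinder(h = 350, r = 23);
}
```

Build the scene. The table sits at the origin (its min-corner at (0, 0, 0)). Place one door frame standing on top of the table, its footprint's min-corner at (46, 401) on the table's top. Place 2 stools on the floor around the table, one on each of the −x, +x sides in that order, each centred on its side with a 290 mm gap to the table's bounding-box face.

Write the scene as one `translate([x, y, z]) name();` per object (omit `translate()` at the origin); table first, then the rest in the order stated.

table();
translate([46, 401, 695]) door_frame();
translate([-559, 195, 0]) stool();
translate([1663, 195, 0]) stool();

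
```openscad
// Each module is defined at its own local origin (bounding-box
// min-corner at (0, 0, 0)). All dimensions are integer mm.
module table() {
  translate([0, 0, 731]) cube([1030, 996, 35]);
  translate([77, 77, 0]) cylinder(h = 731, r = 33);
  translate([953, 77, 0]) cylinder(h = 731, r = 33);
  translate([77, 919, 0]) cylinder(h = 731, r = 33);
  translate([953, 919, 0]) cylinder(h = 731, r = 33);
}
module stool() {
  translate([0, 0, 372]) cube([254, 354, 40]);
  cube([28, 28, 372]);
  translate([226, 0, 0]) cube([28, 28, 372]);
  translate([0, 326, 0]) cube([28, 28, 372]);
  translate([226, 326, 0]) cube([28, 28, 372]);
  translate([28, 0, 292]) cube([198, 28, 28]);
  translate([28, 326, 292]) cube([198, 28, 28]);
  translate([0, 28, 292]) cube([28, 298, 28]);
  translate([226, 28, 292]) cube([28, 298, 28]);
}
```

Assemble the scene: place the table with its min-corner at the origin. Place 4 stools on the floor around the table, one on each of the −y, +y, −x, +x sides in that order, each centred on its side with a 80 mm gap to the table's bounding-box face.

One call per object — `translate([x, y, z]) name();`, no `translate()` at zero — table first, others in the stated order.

table();
translate([388, -434, 0]) stool();
translate([388, 1076, 0]) stool();
translate([-334, 321, 0]) stool();
translate([1110, 321, 0]) stool();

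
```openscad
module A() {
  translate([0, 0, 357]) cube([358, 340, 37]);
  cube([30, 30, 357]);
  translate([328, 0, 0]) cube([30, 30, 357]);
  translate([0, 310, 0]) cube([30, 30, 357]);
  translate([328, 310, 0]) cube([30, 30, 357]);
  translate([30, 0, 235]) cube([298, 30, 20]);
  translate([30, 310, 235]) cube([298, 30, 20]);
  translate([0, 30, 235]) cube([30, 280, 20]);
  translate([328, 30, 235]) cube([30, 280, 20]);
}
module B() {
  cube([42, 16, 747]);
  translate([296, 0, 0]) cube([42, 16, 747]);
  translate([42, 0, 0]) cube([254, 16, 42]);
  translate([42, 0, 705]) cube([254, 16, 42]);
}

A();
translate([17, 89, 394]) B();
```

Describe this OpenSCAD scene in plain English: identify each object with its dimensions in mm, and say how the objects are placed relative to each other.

A is a four-legged stool. The seat is 358×340 mm, 37 mm thick, top at z = 394 mm. It stands on four square legs, each 30×30 mm in cross-section, from z = 0 to the seat underside, each flush with a corner of the seat. Four stretchers, 30 mm wide and 20 mm tall, connect adjacent legs with their undersides at z = 235 mm, each running between the inner faces of the legs it joins and aligned with the legs' outer faces on the other axis.

B is a rectangular picture frame lying in the x–z plane (depth along y). The opening is 254 mm wide (x) by 663 mm tall (z), surrounded by a border 42 mm wide on all four sides. The frame is 16 mm deep and is made of two full-height vertical stiles with two horizontal rails fitted between them.

The picture frame is on top of the stool.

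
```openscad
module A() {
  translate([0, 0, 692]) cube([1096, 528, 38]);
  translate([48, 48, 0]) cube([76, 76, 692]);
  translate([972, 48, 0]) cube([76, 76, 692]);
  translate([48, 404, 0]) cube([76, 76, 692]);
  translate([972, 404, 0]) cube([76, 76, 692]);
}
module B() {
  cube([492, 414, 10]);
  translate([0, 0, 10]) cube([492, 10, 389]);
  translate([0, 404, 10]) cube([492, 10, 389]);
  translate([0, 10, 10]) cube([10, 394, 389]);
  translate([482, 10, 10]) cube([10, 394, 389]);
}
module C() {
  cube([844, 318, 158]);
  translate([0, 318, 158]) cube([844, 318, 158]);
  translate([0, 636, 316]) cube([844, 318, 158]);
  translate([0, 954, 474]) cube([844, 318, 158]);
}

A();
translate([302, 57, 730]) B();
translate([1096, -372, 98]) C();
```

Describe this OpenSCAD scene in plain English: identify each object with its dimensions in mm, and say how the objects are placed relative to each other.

A is a rectangular dining table. The top is 1096×528×38 mm with its upper surface at z = 730 mm. It stands on four 76×76 mm square legs, each inset 48 mm from the nearest pair of top edges, running from the floor to the underside of the top.

B is an open-topped rectangular box: outside dimensions 492×414×399 mm, with a uniform wall and base thickness of 10 mm. The base is a full 492×414 slab on the floor; four walls sit on top of the base. The front and back walls (the −y and +y sides) span the full width; the two side walls fit between them.

C is a straight staircase of 4 solid steps. Each step is 844 mm wide (x), 318 mm deep (y, the going) and 158 mm tall (the rise). The first step rests on the floor; each subsequent step sits one going further in +y and one rise higher in +z, directly behind and above the previous step with no overlap.

The open box is on top of the table, centred. The staircase is beside the table with their tops flush at z = 730.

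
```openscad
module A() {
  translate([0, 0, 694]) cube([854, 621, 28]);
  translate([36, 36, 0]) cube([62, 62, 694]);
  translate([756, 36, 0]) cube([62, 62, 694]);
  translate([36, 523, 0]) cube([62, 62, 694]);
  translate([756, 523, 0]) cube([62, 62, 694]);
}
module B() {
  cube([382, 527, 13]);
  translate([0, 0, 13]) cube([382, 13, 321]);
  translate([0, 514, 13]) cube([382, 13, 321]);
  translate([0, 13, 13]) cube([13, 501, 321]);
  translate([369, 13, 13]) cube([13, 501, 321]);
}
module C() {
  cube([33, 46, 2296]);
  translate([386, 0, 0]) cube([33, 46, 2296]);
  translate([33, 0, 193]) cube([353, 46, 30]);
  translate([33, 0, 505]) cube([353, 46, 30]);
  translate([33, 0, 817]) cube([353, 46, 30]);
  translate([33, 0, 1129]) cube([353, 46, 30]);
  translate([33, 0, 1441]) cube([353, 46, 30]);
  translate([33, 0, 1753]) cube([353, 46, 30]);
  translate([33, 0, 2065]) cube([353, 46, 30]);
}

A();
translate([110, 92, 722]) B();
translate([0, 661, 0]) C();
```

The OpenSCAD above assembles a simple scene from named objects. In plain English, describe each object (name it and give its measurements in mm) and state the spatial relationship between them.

A is a rectangular dining table. The top is 854×621×28 mm with its upper surface at z = 722 mm. It stands on four 62×62 mm square legs, each inset 36 mm from the nearest pair of top edges, running from the floor to the underside of the top.

B is an open-topped rectangular box: outside dimensions 382×527×334 mm, with a uniform wall and base thickness of 13 mm. The base is a full 382×527 slab on the floor; four walls sit on top of the base. The front and back walls (the −y and +y sides) span the full width; the two side walls fit between them.

C is a wooden ladder with two side rails of 33×46 mm section and 2296 mm height, set 419 mm apart overall. Between them run 7 rectangular rungs (46 mm deep, 30 mm thick), front faces flush with the rails' −y face. The bottom of the first rung is 193 mm above the floor and each subsequent rung is 312 mm higher than the one below.

The open box is on top of the table. The ladder is on the floor beside the table on its +y side.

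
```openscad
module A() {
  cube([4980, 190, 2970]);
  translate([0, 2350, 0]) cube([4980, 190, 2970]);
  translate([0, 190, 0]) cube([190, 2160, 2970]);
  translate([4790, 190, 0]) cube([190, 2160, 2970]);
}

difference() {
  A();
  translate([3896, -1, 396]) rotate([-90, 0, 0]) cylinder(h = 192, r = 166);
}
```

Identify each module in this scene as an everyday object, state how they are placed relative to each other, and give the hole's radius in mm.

A is a house frame. The house frame has a circular hole through its front wall. The hole's radius is 166 mm.

The subtracted cylinder has r = 166 mm.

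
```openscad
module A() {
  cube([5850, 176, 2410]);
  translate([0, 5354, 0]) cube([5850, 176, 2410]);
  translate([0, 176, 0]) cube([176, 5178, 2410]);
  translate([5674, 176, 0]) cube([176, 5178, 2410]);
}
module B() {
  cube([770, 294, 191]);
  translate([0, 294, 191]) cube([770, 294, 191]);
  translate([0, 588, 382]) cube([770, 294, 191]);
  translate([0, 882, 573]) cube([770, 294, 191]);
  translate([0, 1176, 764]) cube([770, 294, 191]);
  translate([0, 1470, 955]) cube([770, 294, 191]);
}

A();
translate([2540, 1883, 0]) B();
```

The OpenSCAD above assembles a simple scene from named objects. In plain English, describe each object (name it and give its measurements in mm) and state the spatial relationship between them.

A is the wall frame of a small rectangular building: four walls, each 2410 mm tall and 176 mm thick, enclosing a footprint 5850 mm (x) by 5530 mm (y) outside-to-outside, with no floor or roof. The front and back walls (the −y and +y sides) span the full width; the two side walls fit between them.

B is a straight staircase of 6 solid steps. Each step is 770 mm wide (x), 294 mm deep (y, the going) and 191 mm tall (the rise). The first step rests on the floor; each subsequent step sits one going further in +y and one rise higher in +z, directly behind and above the previous step with no overlap.

The staircase sits inside the house frame, centred.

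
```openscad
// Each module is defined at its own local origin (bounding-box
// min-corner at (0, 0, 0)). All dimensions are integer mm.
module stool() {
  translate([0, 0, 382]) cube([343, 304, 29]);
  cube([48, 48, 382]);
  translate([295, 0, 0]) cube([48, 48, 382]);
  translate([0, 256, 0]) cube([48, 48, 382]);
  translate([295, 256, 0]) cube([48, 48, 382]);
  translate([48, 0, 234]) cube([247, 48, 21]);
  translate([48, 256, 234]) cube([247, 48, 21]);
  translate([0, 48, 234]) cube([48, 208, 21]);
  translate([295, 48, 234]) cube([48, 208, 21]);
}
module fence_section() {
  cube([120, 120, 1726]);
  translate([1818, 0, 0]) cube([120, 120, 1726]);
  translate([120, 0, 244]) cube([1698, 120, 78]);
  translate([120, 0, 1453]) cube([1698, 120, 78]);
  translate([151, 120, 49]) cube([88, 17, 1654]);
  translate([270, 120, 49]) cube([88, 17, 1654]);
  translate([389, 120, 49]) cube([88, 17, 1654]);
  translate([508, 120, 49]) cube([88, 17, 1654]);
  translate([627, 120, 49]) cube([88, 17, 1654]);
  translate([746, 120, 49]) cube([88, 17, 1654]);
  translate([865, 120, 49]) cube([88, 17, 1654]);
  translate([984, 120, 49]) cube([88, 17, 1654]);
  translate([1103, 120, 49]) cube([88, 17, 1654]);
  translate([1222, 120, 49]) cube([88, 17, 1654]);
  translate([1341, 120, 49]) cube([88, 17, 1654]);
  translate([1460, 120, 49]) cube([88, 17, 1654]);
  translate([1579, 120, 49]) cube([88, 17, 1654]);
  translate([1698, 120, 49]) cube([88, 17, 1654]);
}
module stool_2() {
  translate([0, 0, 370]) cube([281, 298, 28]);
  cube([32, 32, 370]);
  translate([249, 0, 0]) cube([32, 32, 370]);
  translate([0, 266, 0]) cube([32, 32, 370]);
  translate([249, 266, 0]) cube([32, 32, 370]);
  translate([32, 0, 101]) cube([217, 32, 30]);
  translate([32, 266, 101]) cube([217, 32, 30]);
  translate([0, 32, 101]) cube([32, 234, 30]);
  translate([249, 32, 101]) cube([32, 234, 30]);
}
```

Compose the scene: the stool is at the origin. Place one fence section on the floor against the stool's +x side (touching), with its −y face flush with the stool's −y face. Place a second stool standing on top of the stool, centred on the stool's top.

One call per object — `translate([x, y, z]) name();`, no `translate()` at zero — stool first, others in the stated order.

stool();
translate([343, 0, 0]) fence_section();
translate([31, 3, 411]) stool_2();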